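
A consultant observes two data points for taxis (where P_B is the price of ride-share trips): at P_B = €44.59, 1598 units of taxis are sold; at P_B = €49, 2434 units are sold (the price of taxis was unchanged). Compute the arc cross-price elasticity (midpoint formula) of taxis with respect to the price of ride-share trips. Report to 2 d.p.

ΔQ_A = 2434 − 1598 = 836; ΔP_B = 49 − 44.59 = 4.41.
Midpoints: Q̄_A = 2016.0, P̄_B = 46.80.
ε = (ΔQ_A/Q̄_A)/(ΔP_B/P̄_B) = (836/2016.0)/(4.41/46.80) ≈ 4.40.

4.40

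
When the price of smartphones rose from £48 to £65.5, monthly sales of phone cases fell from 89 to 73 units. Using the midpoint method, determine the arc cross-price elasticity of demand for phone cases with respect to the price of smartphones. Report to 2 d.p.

-0.64

ΔQ_A = 73 − 89 = -16; ΔP_B = 65.5 − 48 = 17.5.
Midpoints: Q̄_A = 81.0, P̄_B = 56.75.
ε = (ΔQ_A/Q̄_A)/(ΔP_B/P̄_B) = (-16/81.0)/(17.5/56.75) ≈ -0.64.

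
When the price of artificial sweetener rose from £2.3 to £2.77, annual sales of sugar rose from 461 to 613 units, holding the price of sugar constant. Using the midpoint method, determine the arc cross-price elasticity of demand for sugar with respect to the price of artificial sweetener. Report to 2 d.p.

1.53

ΔQ_A = 613 − 461 = 152; ΔP_B = 2.77 − 2.3 = 0.47.
Midpoints: Q̄_A = 537.0, P̄_B = 2.54.
ε = (ΔQ_A/Q̄_A)/(ΔP_B/P̄_B) = (152/537.0)/(0.47/2.54) ≈ 1.53.
ε > 0: sugar and artificial sweetener are substitutes.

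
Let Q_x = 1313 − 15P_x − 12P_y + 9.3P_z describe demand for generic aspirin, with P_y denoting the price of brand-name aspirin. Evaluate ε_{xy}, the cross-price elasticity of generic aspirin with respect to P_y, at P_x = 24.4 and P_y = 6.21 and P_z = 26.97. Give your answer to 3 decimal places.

At P_x = 24.4 and P_y = 6.21 and P_z = 26.97: Q_x = 1123.301.
∂Q_x/∂P_y = -12.
ε = (∂Q_x/∂P_y)(P_y/Q_x) = -12 × (6.21/1123.301) ≈ -0.066.
Since ε < 0, generic aspirin and brand-name aspirin are complements.

-0.066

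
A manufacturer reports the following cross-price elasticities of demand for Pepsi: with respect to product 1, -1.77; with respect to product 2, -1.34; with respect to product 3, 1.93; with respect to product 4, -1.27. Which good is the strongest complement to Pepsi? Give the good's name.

product 1

Complements have ε < 0. The most negative value is -1.77 (product 1).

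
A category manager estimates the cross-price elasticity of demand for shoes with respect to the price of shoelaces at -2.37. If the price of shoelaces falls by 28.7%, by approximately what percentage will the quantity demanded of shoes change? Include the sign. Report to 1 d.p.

68.0%

%ΔQ ≈ ε × %ΔP of shoelaces = -2.37 × (-28.7%) = 68.0%.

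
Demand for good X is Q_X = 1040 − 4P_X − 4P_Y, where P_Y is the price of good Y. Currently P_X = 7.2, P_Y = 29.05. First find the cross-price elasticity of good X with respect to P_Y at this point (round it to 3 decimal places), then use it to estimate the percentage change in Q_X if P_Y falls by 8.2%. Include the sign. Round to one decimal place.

At P_X = 7.2, P_Y = 29.05: Q_X = 895.
∂Q_X/∂P_Y = -4.
ε = (∂Q_X/∂P_Y)(P_Y/Q_X) = -4.0000 × 29.05/895 ≈ -0.130.
%ΔQ_X ≈ ε × %ΔP_Y = -0.130 × (-8.2%) = 1.1%.

1.1%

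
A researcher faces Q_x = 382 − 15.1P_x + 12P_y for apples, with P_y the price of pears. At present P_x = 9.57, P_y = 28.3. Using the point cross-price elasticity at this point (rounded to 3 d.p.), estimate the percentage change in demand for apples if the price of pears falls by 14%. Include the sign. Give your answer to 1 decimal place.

-8.2%

At P_x = 9.57, P_y = 28.3: Q_x = 577.093.
∂Q_x/∂P_y = 12.
ε = (∂Q_x/∂P_y)(P_y/Q_x) = 12.0000 × 28.3/577.093 ≈ 0.588.
%ΔQ_x ≈ ε × %ΔP_y = 0.588 × (-14%) = -8.2%.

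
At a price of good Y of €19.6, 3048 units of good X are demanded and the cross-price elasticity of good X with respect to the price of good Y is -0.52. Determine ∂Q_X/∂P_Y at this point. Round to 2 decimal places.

-80.87

ε = (∂Q_X/∂P_Y)·(P_Y/Q_X) ⇒ ∂Q_X/∂P_Y = ε·Q_X/P_Y = -0.52 × 3048/19.6 ≈ -80.87.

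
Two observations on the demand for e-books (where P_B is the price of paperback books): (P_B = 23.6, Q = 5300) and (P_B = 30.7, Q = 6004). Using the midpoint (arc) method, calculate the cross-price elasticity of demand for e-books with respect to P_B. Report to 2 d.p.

ΔQ_A = 6004 − 5300 = 704; ΔP_B = 30.7 − 23.6 = 7.1.
Midpoints: Q̄_A = 5652.0, P̄_B = 27.15.
ε = (ΔQ_A/Q̄_A)/(ΔP_B/P̄_B) = (704/5652.0)/(7.1/27.15) ≈ 0.48.

0.48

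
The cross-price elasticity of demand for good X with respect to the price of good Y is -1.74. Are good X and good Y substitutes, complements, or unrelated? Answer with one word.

ε = -1.74 < 0, so a higher price of good Y lowers demand for good X: complements.

complements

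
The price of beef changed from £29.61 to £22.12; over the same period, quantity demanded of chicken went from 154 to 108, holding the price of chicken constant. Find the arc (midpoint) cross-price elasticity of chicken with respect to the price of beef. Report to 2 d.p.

ΔQ_A = 108 − 154 = -46; ΔP_B = 22.12 − 29.61 = -7.49.
Midpoints: Q̄_A = 131.0, P̄_B = 25.87.
ε = (ΔQ_A/Q̄_A)/(ΔP_B/P̄_B) = (-46/131.0)/(-7.49/25.87) ≈ 1.21.

1.21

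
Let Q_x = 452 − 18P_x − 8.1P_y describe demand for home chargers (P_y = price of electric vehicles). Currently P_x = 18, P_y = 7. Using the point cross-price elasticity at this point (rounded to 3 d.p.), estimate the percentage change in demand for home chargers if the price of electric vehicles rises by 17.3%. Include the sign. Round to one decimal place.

-13.8%

At P_x = 18, P_y = 7: Q_x = 71.3.
∂Q_x/∂P_y = -8.1.
ε = (∂Q_x/∂P_y)(P_y/Q_x) = -8.1000 × 7/71.3 ≈ -0.795.
%ΔQ_x ≈ ε × %ΔP_y = -0.795 × (17.3%) = -13.8%.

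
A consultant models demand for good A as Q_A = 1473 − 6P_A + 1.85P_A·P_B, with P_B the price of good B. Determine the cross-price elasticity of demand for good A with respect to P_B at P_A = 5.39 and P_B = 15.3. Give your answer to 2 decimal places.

At P_A = 5.39 and P_B = 15.3: Q_A = 1593.224.
∂Q_A/∂P_B = 1.85P_A = 1.85(5.39) = 9.9715.
ε = (∂Q_A/∂P_B)(P_B/Q_A) = 9.9715 × (15.3/1593.224) ≈ 0.10.
ε > 0: substitutes.

0.10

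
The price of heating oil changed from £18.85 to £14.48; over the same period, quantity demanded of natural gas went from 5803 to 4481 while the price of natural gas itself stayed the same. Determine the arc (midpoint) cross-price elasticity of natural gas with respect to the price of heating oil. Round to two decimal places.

0.98

ΔQ_A = 4481 − 5803 = -1322; ΔP_B = 14.48 − 18.85 = -4.37.
Midpoints: Q̄_A = 5142.0, P̄_B = 16.66.
ε = (ΔQ_A/Q̄_A)/(ΔP_B/P̄_B) = (-1322/5142.0)/(-4.37/16.66) ≈ 0.98.
ε > 0: natural gas and heating oil are substitutes.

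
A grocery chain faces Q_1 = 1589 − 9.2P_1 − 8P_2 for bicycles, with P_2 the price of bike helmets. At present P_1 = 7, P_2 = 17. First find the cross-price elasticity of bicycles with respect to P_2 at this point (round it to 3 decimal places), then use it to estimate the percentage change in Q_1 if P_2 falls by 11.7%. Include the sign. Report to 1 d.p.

At P_1 = 7, P_2 = 17: Q_1 = 1388.6.
∂Q_1/∂P_2 = -8.
ε = (∂Q_1/∂P_2)(P_2/Q_1) = -8.0000 × 17/1388.6 ≈ -0.098.
%ΔQ_1 ≈ ε × %ΔP_2 = -0.098 × (-11.7%) = 1.1%.

1.1%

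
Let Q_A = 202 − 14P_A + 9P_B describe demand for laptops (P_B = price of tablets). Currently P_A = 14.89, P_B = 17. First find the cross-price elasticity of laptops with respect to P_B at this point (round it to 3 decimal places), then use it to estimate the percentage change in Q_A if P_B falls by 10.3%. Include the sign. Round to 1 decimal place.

-10.8%

At P_A = 14.89, P_B = 17: Q_A = 146.54.
∂Q_A/∂P_B = 9.
ε = (∂Q_A/∂P_B)(P_B/Q_A) = 9.0000 × 17/146.54 ≈ 1.044.
%ΔQ_A ≈ ε × %ΔP_B = 1.044 × (-10.3%) = -10.8%.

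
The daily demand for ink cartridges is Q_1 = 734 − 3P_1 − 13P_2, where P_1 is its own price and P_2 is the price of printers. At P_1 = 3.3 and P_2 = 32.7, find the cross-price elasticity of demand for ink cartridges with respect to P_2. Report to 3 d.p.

At P_1 = 3.3 and P_2 = 32.7: Q_1 = 299.
∂Q_1/∂P_2 = -13.
ε = (∂Q_1/∂P_2)(P_2/Q_1) = -13 × (32.7/299) ≈ -1.422.

-1.422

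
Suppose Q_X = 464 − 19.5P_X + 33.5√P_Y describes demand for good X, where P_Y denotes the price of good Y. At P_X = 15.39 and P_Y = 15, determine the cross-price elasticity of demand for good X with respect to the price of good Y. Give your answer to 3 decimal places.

At P_X = 15.39 and P_Y = 15: Q_X = 293.640.
∂Q_X/∂P_Y = 33.5/(2√P_Y) = 33.5/(2√15) = 4.3248.
ε = (∂Q_X/∂P_Y)(P_Y/Q_X) = 4.3248 × (15/293.640) ≈ 0.221.

0.221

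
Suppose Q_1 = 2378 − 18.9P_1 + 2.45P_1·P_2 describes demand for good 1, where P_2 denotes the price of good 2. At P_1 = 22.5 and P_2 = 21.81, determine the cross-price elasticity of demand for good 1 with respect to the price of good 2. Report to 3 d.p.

At P_1 = 22.5 and P_2 = 21.81: Q_1 = 3155.026.
∂Q_1/∂P_2 = 2.45P_1 = 2.45(22.5) = 55.1250.
ε = (∂Q_1/∂P_2)(P_2/Q_1) = 55.1250 × (21.81/3155.026) ≈ 0.381.
ε > 0: substitutes.

0.381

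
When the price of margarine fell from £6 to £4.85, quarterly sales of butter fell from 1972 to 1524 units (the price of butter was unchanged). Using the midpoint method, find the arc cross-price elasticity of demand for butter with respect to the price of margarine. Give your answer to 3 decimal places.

1.209

ΔQ_A = 1524 − 1972 = -448; ΔP_B = 4.85 − 6 = -1.15.
Midpoints: Q̄_A = 1748.0, P̄_B = 5.42.
ε = (ΔQ_A/Q̄_A)/(ΔP_B/P̄_B) = (-448/1748.0)/(-1.15/5.42) ≈ 1.209.
ε > 0: butter and margarine are substitutes.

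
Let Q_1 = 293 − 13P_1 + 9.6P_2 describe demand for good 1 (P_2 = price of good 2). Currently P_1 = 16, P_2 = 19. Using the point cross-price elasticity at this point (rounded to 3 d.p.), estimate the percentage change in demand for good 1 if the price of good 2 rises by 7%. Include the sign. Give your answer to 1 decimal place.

At P_1 = 16, P_2 = 19: Q_1 = 267.4.
∂Q_1/∂P_2 = 9.6.
ε = (∂Q_1/∂P_2)(P_2/Q_1) = 9.6000 × 19/267.4 ≈ 0.682.
%ΔQ_1 ≈ ε × %ΔP_2 = 0.682 × (7%) = 4.8%.

4.8%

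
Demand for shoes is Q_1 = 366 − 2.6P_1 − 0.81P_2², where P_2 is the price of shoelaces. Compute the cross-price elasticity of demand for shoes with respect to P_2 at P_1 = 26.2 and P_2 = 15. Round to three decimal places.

-3.152

At P_1 = 26.2 and P_2 = 15: Q_1 = 115.63.
∂Q_1/∂P_2 = -1.62P_2 = -1.62(15) = -24.3000.
ε = (∂Q_1/∂P_2)(P_2/Q_1) = -24.3000 × (15/115.63) ≈ -3.152.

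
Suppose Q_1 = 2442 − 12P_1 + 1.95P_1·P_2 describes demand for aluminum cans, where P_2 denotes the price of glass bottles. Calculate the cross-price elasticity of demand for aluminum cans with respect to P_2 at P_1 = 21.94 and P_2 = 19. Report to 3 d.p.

0.272

At P_1 = 21.94 and P_2 = 19: Q_1 = 2991.597.
∂Q_1/∂P_2 = 1.95P_1 = 1.95(21.94) = 42.7830.
ε = (∂Q_1/∂P_2)(P_2/Q_1) = 42.7830 × (19/2991.597) ≈ 0.272.
ε > 0: substitutes.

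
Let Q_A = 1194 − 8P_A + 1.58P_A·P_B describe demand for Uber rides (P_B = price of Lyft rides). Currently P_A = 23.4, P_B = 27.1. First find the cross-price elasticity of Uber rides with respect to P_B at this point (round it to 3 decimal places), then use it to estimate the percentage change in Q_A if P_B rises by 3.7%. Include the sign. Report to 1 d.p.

1.8%

At P_A = 23.4, P_B = 27.1: Q_A = 2008.741.
∂Q_A/∂P_B = 1.58P_A = 36.9720.
ε = (∂Q_A/∂P_B)(P_B/Q_A) = 36.9720 × 27.1/2008.741 ≈ 0.499.
%ΔQ_A ≈ ε × %ΔP_B = 0.499 × (3.7%) = 1.8%.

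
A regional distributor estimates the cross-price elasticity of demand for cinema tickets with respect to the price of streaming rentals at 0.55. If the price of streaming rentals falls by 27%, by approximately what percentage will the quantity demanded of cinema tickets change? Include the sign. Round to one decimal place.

-14.9%

%ΔQ ≈ ε × %ΔP of streaming rentals = 0.55 × (-27%) = -14.9%.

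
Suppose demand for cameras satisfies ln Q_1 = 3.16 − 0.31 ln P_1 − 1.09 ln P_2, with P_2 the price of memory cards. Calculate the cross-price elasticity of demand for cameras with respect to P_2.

In a log-linear (constant-elasticity) demand function, the coefficient on ln P_2 is the cross-price elasticity.
ε = -1.09. Negative, so cameras and memory cards are complements.

-1.09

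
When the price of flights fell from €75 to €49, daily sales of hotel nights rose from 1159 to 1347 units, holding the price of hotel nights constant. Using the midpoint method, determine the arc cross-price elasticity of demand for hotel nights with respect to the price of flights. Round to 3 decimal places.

-0.358

ΔQ_A = 1347 − 1159 = 188; ΔP_B = 49 − 75 = -26.
Midpoints: Q̄_A = 1253.0, P̄_B = 62.00.
ε = (ΔQ_A/Q̄_A)/(ΔP_B/P̄_B) = (188/1253.0)/(-26/62.00) ≈ -0.358.
ε < 0: hotel nights and flights are complements.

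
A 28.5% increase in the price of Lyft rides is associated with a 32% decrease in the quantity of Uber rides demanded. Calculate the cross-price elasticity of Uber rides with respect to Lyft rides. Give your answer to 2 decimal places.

-1.12

ε = (%ΔQ of Uber rides) / (%ΔP of Lyft rides) = (-32%) / (28.5%) ≈ -1.12.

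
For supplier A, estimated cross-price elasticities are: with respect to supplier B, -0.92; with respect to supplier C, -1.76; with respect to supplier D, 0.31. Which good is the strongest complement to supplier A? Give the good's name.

supplier C

Complements have ε < 0. The most negative value is -1.76 (supplier C).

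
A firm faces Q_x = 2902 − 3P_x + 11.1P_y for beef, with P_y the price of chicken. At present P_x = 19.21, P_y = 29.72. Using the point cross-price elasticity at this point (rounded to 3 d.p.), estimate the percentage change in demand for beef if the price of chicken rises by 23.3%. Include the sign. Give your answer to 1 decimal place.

2.4%

At P_x = 19.21, P_y = 29.72: Q_x = 3174.262.
∂Q_x/∂P_y = 11.1.
ε = (∂Q_x/∂P_y)(P_y/Q_x) = 11.1000 × 29.72/3174.262 ≈ 0.104.
%ΔQ_x ≈ ε × %ΔP_y = 0.104 × (23.3%) = 2.4%.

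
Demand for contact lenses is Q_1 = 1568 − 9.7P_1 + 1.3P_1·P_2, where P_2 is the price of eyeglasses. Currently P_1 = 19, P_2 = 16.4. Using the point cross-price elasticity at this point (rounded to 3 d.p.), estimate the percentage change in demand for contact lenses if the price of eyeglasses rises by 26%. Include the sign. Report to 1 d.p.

At P_1 = 19, P_2 = 16.4: Q_1 = 1788.78.
∂Q_1/∂P_2 = 1.3P_1 = 24.7000.
ε = (∂Q_1/∂P_2)(P_2/Q_1) = 24.7000 × 16.4/1788.78 ≈ 0.226.
%ΔQ_1 ≈ ε × %ΔP_2 = 0.226 × (26%) = 5.9%.

5.9%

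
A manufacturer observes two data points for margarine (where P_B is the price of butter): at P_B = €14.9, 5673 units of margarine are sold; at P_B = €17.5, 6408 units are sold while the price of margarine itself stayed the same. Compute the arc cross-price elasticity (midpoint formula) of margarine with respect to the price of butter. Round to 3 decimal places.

0.758

ΔQ_A = 6408 − 5673 = 735; ΔP_B = 17.5 − 14.9 = 2.6.
Midpoints: Q̄_A = 6040.5, P̄_B = 16.20.
ε = (ΔQ_A/Q̄_A)/(ΔP_B/P̄_B) = (735/6040.5)/(2.6/16.20) ≈ 0.758.
ε > 0: margarine and butter are substitutes.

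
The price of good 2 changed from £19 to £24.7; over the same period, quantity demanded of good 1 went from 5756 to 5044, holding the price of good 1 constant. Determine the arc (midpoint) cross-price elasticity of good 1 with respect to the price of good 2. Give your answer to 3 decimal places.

-0.505

ΔQ_1 = 5044 − 5756 = -712; ΔP_2 = 24.7 − 19 = 5.7.
Midpoints: Q̄_1 = 5400.0, P̄_2 = 21.85.
ε = (ΔQ_1/Q̄_1)/(ΔP_2/P̄_2) = (-712/5400.0)/(5.7/21.85) ≈ -0.505.
ε < 0: good 1 and good 2 are complements.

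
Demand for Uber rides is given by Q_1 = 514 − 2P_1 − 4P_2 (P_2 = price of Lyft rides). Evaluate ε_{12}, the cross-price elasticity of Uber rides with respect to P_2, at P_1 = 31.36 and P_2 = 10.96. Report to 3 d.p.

-0.108

At P_1 = 31.36 and P_2 = 10.96: Q_1 = 407.44.
∂Q_1/∂P_2 = -4.
ε = (∂Q_1/∂P_2)(P_2/Q_1) = -4 × (10.96/407.44) ≈ -0.108.
Since ε < 0, Uber rides and Lyft rides are complements.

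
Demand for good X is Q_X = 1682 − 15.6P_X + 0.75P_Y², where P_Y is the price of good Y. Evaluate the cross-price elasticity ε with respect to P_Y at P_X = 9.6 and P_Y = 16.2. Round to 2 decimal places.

0.23

At P_X = 9.6 and P_Y = 16.2: Q_X = 1729.07.
∂Q_X/∂P_Y = 1.5P_Y = 1.5(16.2) = 24.3000.
ε = (∂Q_X/∂P_Y)(P_Y/Q_X) = 24.3000 × (16.2/1729.07) ≈ 0.23.
ε > 0: substitutes.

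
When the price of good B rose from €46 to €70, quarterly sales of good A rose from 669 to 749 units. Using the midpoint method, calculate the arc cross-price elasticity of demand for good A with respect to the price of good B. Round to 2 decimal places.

ΔQ_A = 749 − 669 = 80; ΔP_B = 70 − 46 = 24.
Midpoints: Q̄_A = 709.0, P̄_B = 58.00.
ε = (ΔQ_A/Q̄_A)/(ΔP_B/P̄_B) = (80/709.0)/(24/58.00) ≈ 0.27.

0.27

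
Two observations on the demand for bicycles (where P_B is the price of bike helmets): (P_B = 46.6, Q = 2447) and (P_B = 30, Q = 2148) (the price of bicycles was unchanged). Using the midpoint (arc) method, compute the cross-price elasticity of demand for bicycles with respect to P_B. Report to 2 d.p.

ΔQ_A = 2148 − 2447 = -299; ΔP_B = 30 − 46.6 = -16.6.
Midpoints: Q̄_A = 2297.5, P̄_B = 38.30.
ε = (ΔQ_A/Q̄_A)/(ΔP_B/P̄_B) = (-299/2297.5)/(-16.6/38.30) ≈ 0.30.

0.30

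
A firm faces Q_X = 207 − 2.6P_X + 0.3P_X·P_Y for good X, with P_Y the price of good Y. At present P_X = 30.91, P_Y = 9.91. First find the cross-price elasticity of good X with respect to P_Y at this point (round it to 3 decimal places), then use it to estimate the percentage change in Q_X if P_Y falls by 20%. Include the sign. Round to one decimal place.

-8.4%

At P_X = 30.91, P_Y = 9.91: Q_X = 218.529.
∂Q_X/∂P_Y = 0.3P_X = 9.2730.
ε = (∂Q_X/∂P_Y)(P_Y/Q_X) = 9.2730 × 9.91/218.529 ≈ 0.421.
%ΔQ_X ≈ ε × %ΔP_Y = 0.421 × (-20%) = -8.4%.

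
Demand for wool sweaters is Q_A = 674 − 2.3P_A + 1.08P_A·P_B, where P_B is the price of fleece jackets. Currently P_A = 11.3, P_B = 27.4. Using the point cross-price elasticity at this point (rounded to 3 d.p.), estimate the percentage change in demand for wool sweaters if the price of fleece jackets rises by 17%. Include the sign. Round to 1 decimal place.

5.8%

At P_A = 11.3, P_B = 27.4: Q_A = 982.400.
∂Q_A/∂P_B = 1.08P_A = 12.2040.
ε = (∂Q_A/∂P_B)(P_B/Q_A) = 12.2040 × 27.4/982.400 ≈ 0.340.
%ΔQ_A ≈ ε × %ΔP_B = 0.340 × (17%) = 5.8%.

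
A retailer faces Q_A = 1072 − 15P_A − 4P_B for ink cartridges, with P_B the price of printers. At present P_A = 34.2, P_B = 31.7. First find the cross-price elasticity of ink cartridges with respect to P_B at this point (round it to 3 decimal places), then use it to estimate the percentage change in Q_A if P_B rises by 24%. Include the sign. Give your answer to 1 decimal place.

At P_A = 34.2, P_B = 31.7: Q_A = 432.2.
∂Q_A/∂P_B = -4.
ε = (∂Q_A/∂P_B)(P_B/Q_A) = -4.0000 × 31.7/432.2 ≈ -0.293.
%ΔQ_A ≈ ε × %ΔP_B = -0.293 × (24%) = -7.0%.

-7.0%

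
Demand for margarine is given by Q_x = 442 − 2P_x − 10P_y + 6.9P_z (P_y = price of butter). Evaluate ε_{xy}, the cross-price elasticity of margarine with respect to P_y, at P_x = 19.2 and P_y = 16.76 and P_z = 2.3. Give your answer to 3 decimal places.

-0.665

At P_x = 19.2 and P_y = 16.76 and P_z = 2.3: Q_x = 251.87.
∂Q_x/∂P_y = -10.
ε = (∂Q_x/∂P_y)(P_y/Q_x) = -10 × (16.76/251.87) ≈ -0.665.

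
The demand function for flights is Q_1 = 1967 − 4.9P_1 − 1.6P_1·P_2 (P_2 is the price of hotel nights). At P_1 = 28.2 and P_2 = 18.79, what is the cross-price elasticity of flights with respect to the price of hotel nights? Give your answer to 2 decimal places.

At P_1 = 28.2 and P_2 = 18.79: Q_1 = 981.015.
∂Q_1/∂P_2 = -1.6P_1 = -1.6(28.2) = -45.1200.
ε = (∂Q_1/∂P_2)(P_2/Q_1) = -45.1200 × (18.79/981.015) ≈ -0.86.
ε < 0: complements.

-0.86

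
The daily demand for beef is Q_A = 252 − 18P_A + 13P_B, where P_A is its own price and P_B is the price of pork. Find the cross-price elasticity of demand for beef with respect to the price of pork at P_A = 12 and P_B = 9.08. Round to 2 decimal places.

0.77

At P_A = 12 and P_B = 9.08: Q_A = 154.04.
∂Q_A/∂P_B = 13.
ε = (∂Q_A/∂P_B)(P_B/Q_A) = 13 × (9.08/154.04) ≈ 0.77.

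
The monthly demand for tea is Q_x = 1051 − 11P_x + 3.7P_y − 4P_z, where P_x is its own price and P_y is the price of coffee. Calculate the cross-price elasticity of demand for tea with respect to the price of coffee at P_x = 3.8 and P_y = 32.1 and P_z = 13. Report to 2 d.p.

At P_x = 3.8 and P_y = 32.1 and P_z = 13: Q_x = 1075.97.
∂Q_x/∂P_y = 3.7.
ε = (∂Q_x/∂P_y)(P_y/Q_x) = 3.7 × (32.1/1075.97) ≈ 0.11.

0.11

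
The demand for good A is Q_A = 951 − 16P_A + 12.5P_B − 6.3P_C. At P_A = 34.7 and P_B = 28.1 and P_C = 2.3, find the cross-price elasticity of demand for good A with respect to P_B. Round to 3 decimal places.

0.479

At P_A = 34.7 and P_B = 28.1 and P_C = 2.3: Q_A = 732.56.
∂Q_A/∂P_B = 12.5.
ε = (∂Q_A/∂P_B)(P_B/Q_A) = 12.5 × (28.1/732.56) ≈ 0.479.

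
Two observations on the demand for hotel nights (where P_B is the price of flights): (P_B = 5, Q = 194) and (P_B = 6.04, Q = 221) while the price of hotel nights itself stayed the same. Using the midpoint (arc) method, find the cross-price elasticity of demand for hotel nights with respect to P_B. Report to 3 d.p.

ΔQ_A = 221 − 194 = 27; ΔP_B = 6.04 − 5 = 1.04.
Midpoints: Q̄_A = 207.5, P̄_B = 5.52.
ε = (ΔQ_A/Q̄_A)/(ΔP_B/P̄_B) = (27/207.5)/(1.04/5.52) ≈ 0.691.
ε > 0: hotel nights and flights are substitutes.

0.691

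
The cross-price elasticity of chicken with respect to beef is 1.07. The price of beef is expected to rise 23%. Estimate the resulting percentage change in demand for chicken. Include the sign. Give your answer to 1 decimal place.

%ΔQ ≈ ε × %ΔP of beef = 1.07 × (23%) = 24.6%.

24.6%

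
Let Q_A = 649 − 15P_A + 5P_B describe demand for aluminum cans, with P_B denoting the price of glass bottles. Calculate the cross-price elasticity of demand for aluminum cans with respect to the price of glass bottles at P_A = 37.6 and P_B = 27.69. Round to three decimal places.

0.620

At P_A = 37.6 and P_B = 27.69: Q_A = 223.45.
∂Q_A/∂P_B = 5.
ε = (∂Q_A/∂P_B)(P_B/Q_A) = 5 × (27.69/223.45) ≈ 0.620.
Since ε > 0, aluminum cans and glass bottles are substitutes.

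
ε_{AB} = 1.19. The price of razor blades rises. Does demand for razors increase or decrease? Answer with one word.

increase

ε > 0 and the price of razor blades rises, so the quantity of razors moves in the same direction: it increases.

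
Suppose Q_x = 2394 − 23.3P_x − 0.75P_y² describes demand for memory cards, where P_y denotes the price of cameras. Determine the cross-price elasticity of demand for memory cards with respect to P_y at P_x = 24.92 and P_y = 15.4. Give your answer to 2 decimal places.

At P_x = 24.92 and P_y = 15.4: Q_x = 1635.494.
∂Q_x/∂P_y = -1.5P_y = -1.5(15.4) = -23.1000.
ε = (∂Q_x/∂P_y)(P_y/Q_x) = -23.1000 × (15.4/1635.494) ≈ -0.22.
ε < 0: complements.

-0.22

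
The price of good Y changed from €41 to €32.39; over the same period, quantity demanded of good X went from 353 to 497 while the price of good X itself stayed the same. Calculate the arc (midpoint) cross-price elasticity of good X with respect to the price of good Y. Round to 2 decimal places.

-1.44

ΔQ_X = 497 − 353 = 144; ΔP_Y = 32.39 − 41 = -8.61.
Midpoints: Q̄_X = 425.0, P̄_Y = 36.70.
ε = (ΔQ_X/Q̄_X)/(ΔP_Y/P̄_Y) = (144/425.0)/(-8.61/36.70) ≈ -1.44.
ε < 0: good X and good Y are complements.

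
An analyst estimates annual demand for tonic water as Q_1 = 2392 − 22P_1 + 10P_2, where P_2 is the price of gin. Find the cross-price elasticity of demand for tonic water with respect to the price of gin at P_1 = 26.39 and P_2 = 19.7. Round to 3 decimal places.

0.098

At P_1 = 26.39 and P_2 = 19.7: Q_1 = 2008.42.
∂Q_1/∂P_2 = 10.
ε = (∂Q_1/∂P_2)(P_2/Q_1) = 10 × (19.7/2008.42) ≈ 0.098.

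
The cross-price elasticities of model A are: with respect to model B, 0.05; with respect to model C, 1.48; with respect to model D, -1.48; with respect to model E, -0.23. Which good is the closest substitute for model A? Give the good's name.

model C

Substitutes have ε > 0. Among the positive values, 1.48 (model C) is largest.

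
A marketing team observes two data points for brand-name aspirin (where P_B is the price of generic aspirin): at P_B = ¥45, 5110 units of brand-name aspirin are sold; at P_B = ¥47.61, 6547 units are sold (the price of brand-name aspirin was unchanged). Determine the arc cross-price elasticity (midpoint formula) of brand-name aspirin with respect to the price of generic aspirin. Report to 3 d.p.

ΔQ_A = 6547 − 5110 = 1437; ΔP_B = 47.61 − 45 = 2.61.
Midpoints: Q̄_A = 5828.5, P̄_B = 46.30.
ε = (ΔQ_A/Q̄_A)/(ΔP_B/P̄_B) = (1437/5828.5)/(2.61/46.30) ≈ 4.374.
ε > 0: brand-name aspirin and generic aspirin are substitutes.

4.374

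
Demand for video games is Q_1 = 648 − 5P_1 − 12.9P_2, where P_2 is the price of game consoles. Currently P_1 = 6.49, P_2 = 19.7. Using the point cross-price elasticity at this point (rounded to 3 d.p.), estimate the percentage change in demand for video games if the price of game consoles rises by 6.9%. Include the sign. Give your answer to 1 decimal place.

At P_1 = 6.49, P_2 = 19.7: Q_1 = 361.42.
∂Q_1/∂P_2 = -12.9.
ε = (∂Q_1/∂P_2)(P_2/Q_1) = -12.9000 × 19.7/361.42 ≈ -0.703.
%ΔQ_1 ≈ ε × %ΔP_2 = -0.703 × (6.9%) = -4.9%.

-4.9%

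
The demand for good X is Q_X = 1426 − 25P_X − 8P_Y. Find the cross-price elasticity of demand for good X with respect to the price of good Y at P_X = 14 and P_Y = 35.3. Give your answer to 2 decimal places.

-0.36

At P_X = 14 and P_Y = 35.3: Q_X = 793.6.
∂Q_X/∂P_Y = -8.
ε = (∂Q_X/∂P_Y)(P_Y/Q_X) = -8 × (35.3/793.6) ≈ -0.36.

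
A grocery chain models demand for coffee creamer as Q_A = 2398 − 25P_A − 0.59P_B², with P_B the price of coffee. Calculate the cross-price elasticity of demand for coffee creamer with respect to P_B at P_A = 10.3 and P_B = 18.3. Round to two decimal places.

At P_A = 10.3 and P_B = 18.3: Q_A = 1942.915.
∂Q_A/∂P_B = -1.18P_B = -1.18(18.3) = -21.5940.
ε = (∂Q_A/∂P_B)(P_B/Q_A) = -21.5940 × (18.3/1942.915) ≈ -0.20.
ε < 0: complements.

-0.20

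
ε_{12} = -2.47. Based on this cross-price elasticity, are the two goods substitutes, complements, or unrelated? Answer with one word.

complements

ε = -2.47 < 0, so a higher price of good 2 lowers demand for good 1: complements.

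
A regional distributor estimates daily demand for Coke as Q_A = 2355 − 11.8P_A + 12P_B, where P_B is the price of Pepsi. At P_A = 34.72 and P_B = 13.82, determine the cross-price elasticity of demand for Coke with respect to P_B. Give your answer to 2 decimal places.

At P_A = 34.72 and P_B = 13.82: Q_A = 2111.144.
∂Q_A/∂P_B = 12.
ε = (∂Q_A/∂P_B)(P_B/Q_A) = 12 × (13.82/2111.144) ≈ 0.08.

0.08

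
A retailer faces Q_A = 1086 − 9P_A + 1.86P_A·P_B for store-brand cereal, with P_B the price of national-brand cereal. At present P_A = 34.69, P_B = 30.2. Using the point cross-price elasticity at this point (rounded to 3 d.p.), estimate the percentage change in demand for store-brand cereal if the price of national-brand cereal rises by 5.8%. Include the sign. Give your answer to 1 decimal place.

4.2%

At P_A = 34.69, P_B = 30.2: Q_A = 2722.397.
∂Q_A/∂P_B = 1.86P_A = 64.5234.
ε = (∂Q_A/∂P_B)(P_B/Q_A) = 64.5234 × 30.2/2722.397 ≈ 0.716.
%ΔQ_A ≈ ε × %ΔP_B = 0.716 × (5.8%) = 4.2%.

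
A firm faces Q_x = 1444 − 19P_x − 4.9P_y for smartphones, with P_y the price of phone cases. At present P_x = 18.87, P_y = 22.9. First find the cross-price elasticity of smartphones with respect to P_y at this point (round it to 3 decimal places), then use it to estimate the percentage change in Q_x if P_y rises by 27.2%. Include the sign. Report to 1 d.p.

-3.1%

At P_x = 18.87, P_y = 22.9: Q_x = 973.26.
∂Q_x/∂P_y = -4.9.
ε = (∂Q_x/∂P_y)(P_y/Q_x) = -4.9000 × 22.9/973.26 ≈ -0.115.
%ΔQ_x ≈ ε × %ΔP_y = -0.115 × (27.2%) = -3.1%.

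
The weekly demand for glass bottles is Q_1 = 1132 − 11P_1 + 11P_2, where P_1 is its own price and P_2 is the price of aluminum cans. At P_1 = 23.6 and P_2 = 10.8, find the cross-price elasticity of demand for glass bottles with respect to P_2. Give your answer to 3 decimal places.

0.120

At P_1 = 23.6 and P_2 = 10.8: Q_1 = 991.2.
∂Q_1/∂P_2 = 11.
ε = (∂Q_1/∂P_2)(P_2/Q_1) = 11 × (10.8/991.2) ≈ 0.120.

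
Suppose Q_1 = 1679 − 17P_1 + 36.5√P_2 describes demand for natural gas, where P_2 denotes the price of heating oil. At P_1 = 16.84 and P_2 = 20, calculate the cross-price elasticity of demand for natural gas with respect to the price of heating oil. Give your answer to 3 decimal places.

At P_1 = 16.84 and P_2 = 20: Q_1 = 1555.953.
∂Q_1/∂P_2 = 36.5/(2√P_2) = 36.5/(2√20) = 4.0808.
ε = (∂Q_1/∂P_2)(P_2/Q_1) = 4.0808 × (20/1555.953) ≈ 0.052.
ε > 0: substitutes.

0.052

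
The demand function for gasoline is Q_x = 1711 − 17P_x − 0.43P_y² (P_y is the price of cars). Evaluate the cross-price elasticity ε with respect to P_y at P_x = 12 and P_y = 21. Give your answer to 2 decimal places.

-0.29

At P_x = 12 and P_y = 21: Q_x = 1317.37.
∂Q_x/∂P_y = -0.86P_y = -0.86(21) = -18.0600.
ε = (∂Q_x/∂P_y)(P_y/Q_x) = -18.0600 × (21/1317.37) ≈ -0.29.
ε < 0: complements.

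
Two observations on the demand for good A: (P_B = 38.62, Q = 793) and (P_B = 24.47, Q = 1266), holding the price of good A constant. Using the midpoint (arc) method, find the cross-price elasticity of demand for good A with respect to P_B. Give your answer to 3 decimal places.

-1.024

ΔQ_A = 1266 − 793 = 473; ΔP_B = 24.47 − 38.62 = -14.15.
Midpoints: Q̄_A = 1029.5, P̄_B = 31.54.
ε = (ΔQ_A/Q̄_A)/(ΔP_B/P̄_B) = (473/1029.5)/(-14.15/31.54) ≈ -1.024.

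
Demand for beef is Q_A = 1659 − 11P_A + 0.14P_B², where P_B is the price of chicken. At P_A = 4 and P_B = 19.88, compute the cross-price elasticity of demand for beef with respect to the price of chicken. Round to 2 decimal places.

0.07

At P_A = 4 and P_B = 19.88: Q_A = 1670.330.
∂Q_A/∂P_B = 0.28P_B = 0.28(19.88) = 5.5664.
ε = (∂Q_A/∂P_B)(P_B/Q_A) = 5.5664 × (19.88/1670.330) ≈ 0.07.
ε > 0: substitutes.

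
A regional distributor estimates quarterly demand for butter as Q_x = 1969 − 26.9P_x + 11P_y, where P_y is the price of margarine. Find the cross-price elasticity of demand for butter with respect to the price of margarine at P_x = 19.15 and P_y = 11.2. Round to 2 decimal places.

0.08

At P_x = 19.15 and P_y = 11.2: Q_x = 1577.065.
∂Q_x/∂P_y = 11.
ε = (∂Q_x/∂P_y)(P_y/Q_x) = 11 × (11.2/1577.065) ≈ 0.08.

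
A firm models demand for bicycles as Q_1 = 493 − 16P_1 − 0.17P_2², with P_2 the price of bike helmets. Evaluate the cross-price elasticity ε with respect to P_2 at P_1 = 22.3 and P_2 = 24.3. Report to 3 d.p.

-5.605

At P_1 = 22.3 and P_2 = 24.3: Q_1 = 35.817.
∂Q_1/∂P_2 = -0.34P_2 = -0.34(24.3) = -8.2620.
ε = (∂Q_1/∂P_2)(P_2/Q_1) = -8.2620 × (24.3/35.817) ≈ -5.605.
ε < 0: complements.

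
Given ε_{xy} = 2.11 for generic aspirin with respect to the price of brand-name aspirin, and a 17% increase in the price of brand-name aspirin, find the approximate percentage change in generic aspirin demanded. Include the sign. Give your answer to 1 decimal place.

%ΔQ ≈ ε × %ΔP of brand-name aspirin = 2.11 × (17%) = 35.9%.
Demand for generic aspirin rises by about 35.9%.

35.9%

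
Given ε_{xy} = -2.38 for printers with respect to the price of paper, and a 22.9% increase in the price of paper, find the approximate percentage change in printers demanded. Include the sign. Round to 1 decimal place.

%ΔQ ≈ ε × %ΔP of paper = -2.38 × (22.9%) = -54.5%.
Demand for printers falls by about 54.5%.

-54.5%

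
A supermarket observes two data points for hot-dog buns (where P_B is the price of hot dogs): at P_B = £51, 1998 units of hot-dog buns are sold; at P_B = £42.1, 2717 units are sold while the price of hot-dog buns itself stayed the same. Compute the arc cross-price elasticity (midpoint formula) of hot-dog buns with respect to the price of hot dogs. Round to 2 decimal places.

-1.60

ΔQ_A = 2717 − 1998 = 719; ΔP_B = 42.1 − 51 = -8.9.
Midpoints: Q̄_A = 2357.5, P̄_B = 46.55.
ε = (ΔQ_A/Q̄_A)/(ΔP_B/P̄_B) = (719/2357.5)/(-8.9/46.55) ≈ -1.60.
ε < 0: hot-dog buns and hot dogs are complements.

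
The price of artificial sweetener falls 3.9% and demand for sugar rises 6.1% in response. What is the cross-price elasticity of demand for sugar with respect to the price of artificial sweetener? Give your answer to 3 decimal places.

-1.564

ε = (%ΔQ of sugar) / (%ΔP of artificial sweetener) = (6.1%) / (-3.9%) ≈ -1.564.
Negative cross-price elasticity: complements.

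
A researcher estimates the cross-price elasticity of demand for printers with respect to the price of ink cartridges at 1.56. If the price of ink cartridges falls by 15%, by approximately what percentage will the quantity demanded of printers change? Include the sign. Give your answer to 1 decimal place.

%ΔQ ≈ ε × %ΔP of ink cartridges = 1.56 × (-15%) = -23.4%.

-23.4%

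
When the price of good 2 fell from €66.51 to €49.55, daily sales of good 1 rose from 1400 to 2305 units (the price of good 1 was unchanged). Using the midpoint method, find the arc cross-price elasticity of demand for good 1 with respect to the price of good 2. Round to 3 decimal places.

ΔQ_1 = 2305 − 1400 = 905; ΔP_2 = 49.55 − 66.51 = -16.96.
Midpoints: Q̄_1 = 1852.5, P̄_2 = 58.03.
ε = (ΔQ_1/Q̄_1)/(ΔP_2/P̄_2) = (905/1852.5)/(-16.96/58.03) ≈ -1.672.

-1.672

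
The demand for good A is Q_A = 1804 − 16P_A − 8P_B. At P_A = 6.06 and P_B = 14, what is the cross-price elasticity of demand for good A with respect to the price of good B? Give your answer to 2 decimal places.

-0.07

At P_A = 6.06 and P_B = 14: Q_A = 1595.04.
∂Q_A/∂P_B = -8.
ε = (∂Q_A/∂P_B)(P_B/Q_A) = -8 × (14/1595.04) ≈ -0.07.
Since ε < 0, good A and good B are complements.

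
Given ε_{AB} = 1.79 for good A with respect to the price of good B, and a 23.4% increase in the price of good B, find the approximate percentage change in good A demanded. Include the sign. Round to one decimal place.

41.9%

%ΔQ ≈ ε × %ΔP of good B = 1.79 × (23.4%) = 41.9%.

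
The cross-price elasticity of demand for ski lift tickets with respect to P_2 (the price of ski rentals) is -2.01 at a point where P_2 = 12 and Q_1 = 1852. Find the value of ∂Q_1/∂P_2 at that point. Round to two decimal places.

-310.21

ε = (∂Q_1/∂P_2)·(P_2/Q_1) ⇒ ∂Q_1/∂P_2 = ε·Q_1/P_2 = -2.01 × 1852/12 ≈ -310.21.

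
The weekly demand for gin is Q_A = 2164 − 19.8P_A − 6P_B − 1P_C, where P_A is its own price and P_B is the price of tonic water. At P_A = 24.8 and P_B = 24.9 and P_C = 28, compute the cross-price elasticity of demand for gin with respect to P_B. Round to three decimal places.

-0.100

At P_A = 24.8 and P_B = 24.9 and P_C = 28: Q_A = 1495.56.
∂Q_A/∂P_B = -6.
ε = (∂Q_A/∂P_B)(P_B/Q_A) = -6 × (24.9/1495.56) ≈ -0.100.
Since ε < 0, gin and tonic water are complements.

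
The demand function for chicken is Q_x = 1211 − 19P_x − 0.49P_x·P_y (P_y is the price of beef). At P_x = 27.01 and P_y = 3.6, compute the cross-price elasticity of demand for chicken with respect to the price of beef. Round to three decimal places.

At P_x = 27.01 and P_y = 3.6: Q_x = 650.164.
∂Q_x/∂P_y = -0.49P_x = -0.49(27.01) = -13.2349.
ε = (∂Q_x/∂P_y)(P_y/Q_x) = -13.2349 × (3.6/650.164) ≈ -0.073.
ε < 0: complements.

-0.073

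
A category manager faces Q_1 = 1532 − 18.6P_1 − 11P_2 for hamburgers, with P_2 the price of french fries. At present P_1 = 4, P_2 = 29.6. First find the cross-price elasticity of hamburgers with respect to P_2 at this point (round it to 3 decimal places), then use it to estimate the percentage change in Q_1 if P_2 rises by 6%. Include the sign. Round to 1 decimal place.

-1.7%

At P_1 = 4, P_2 = 29.6: Q_1 = 1132.
∂Q_1/∂P_2 = -11.
ε = (∂Q_1/∂P_2)(P_2/Q_1) = -11.0000 × 29.6/1132 ≈ -0.288.
%ΔQ_1 ≈ ε × %ΔP_2 = -0.288 × (6%) = -1.7%.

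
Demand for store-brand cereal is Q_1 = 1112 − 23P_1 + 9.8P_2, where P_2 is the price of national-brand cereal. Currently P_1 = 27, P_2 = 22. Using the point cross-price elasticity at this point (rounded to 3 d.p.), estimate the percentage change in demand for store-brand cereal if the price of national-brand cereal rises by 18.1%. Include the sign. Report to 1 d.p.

5.5%

At P_1 = 27, P_2 = 22: Q_1 = 706.6.
∂Q_1/∂P_2 = 9.8.
ε = (∂Q_1/∂P_2)(P_2/Q_1) = 9.8000 × 22/706.6 ≈ 0.305.
%ΔQ_1 ≈ ε × %ΔP_2 = 0.305 × (18.1%) = 5.5%.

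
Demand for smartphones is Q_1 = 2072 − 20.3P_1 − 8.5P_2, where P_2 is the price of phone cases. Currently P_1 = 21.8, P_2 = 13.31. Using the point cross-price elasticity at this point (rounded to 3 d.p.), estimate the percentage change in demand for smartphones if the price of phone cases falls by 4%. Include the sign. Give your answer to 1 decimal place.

At P_1 = 21.8, P_2 = 13.31: Q_1 = 1516.325.
∂Q_1/∂P_2 = -8.5.
ε = (∂Q_1/∂P_2)(P_2/Q_1) = -8.5000 × 13.31/1516.325 ≈ -0.075.
%ΔQ_1 ≈ ε × %ΔP_2 = -0.075 × (-4%) = 0.3%.

0.3%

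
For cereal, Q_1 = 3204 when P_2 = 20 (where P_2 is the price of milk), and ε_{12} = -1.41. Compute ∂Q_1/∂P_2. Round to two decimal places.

ε = (∂Q_1/∂P_2)·(P_2/Q_1) ⇒ ∂Q_1/∂P_2 = ε·Q_1/P_2 = -1.41 × 3204/20 ≈ -225.88.

-225.88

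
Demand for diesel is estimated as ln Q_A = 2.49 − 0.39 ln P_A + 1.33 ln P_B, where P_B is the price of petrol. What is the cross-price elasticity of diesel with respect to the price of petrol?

In a log-linear (constant-elasticity) demand function, the coefficient on ln P_B is the cross-price elasticity.
ε = 1.33. Positive, so diesel and petrol are substitutes.

1.33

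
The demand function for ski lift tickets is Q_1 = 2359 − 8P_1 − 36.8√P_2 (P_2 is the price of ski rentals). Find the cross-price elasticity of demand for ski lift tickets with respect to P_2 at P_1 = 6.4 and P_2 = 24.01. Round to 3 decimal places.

-0.042

At P_1 = 6.4 and P_2 = 24.01: Q_1 = 2127.48.
∂Q_1/∂P_2 = -36.8/(2√P_2) = -36.8/(2√24.01) = -3.7551.
ε = (∂Q_1/∂P_2)(P_2/Q_1) = -3.7551 × (24.01/2127.48) ≈ -0.042.
ε < 0: complements.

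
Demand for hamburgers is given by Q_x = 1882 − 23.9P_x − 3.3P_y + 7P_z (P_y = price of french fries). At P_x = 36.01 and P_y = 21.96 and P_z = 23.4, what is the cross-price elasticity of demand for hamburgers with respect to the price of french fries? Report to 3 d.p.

At P_x = 36.01 and P_y = 21.96 and P_z = 23.4: Q_x = 1112.693.
∂Q_x/∂P_y = -3.3.
ε = (∂Q_x/∂P_y)(P_y/Q_x) = -3.3 × (21.96/1112.693) ≈ -0.065.
Since ε < 0, hamburgers and french fries are complements.

-0.065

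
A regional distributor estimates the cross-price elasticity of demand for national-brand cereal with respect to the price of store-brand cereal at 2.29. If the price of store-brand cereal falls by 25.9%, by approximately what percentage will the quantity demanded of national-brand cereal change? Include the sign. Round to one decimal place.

%ΔQ ≈ ε × %ΔP of store-brand cereal = 2.29 × (-25.9%) = -59.3%.

-59.3%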